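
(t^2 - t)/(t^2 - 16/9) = 9*t*(t - 1)/(9*t^2 - 16)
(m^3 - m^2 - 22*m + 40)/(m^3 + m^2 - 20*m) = (m - 2)/m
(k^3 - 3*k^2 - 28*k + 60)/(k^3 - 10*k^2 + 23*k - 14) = (k^2 - k - 30)/(k^2 - 8*k + 7)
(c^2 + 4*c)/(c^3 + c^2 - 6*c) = (c + 4)/(c^2 + c - 6)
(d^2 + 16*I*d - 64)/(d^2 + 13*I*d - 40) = (d + 8*I)/(d + 5*I)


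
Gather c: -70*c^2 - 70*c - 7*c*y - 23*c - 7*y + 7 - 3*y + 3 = -70*c^2 + c*(-7*y - 93) - 10*y + 10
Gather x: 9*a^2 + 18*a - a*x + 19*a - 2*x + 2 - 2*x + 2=9*a^2 + 37*a + x*(-a - 4) + 4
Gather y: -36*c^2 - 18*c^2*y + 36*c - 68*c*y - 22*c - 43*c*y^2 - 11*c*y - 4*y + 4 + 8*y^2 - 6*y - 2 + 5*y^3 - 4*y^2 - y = -36*c^2 + 14*c + 5*y^3 + y^2*(4 - 43*c) + y*(-18*c^2 - 79*c - 11) + 2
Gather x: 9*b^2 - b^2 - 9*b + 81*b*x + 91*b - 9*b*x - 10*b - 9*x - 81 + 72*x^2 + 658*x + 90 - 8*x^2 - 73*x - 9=8*b^2 + 72*b + 64*x^2 + x*(72*b + 576)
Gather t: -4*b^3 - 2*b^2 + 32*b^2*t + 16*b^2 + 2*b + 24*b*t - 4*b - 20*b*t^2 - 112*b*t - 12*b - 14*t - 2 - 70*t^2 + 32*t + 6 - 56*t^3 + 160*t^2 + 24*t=-4*b^3 + 14*b^2 - 14*b - 56*t^3 + t^2*(90 - 20*b) + t*(32*b^2 - 88*b + 42) + 4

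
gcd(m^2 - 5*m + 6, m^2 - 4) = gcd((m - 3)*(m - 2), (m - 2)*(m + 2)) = m - 2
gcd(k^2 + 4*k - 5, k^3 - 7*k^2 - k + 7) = k - 1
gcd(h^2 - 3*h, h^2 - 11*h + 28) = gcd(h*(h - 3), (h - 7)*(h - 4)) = 1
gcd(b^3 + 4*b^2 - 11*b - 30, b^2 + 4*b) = 1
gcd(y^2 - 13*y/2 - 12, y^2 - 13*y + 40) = y - 8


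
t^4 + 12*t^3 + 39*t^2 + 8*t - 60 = (t - 1)*(t + 2)*(t + 5)*(t + 6)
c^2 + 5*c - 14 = (c - 2)*(c + 7)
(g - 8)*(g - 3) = g^2 - 11*g + 24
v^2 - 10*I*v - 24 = (v - 6*I)*(v - 4*I)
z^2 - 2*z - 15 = (z - 5)*(z + 3)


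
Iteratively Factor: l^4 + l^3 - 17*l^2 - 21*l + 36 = (l - 1)*(l^3 + 2*l^2 - 15*l - 36) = (l - 4)*(l - 1)*(l^2 + 6*l + 9) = (l - 4)*(l - 1)*(l + 3)*(l + 3)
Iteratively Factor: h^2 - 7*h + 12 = (h - 3)*(h - 4)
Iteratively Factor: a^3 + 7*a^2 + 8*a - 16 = (a + 4)*(a^2 + 3*a - 4) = (a - 1)*(a + 4)*(a + 4)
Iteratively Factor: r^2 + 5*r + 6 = (r + 2)*(r + 3)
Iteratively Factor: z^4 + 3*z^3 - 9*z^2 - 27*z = (z - 3)*(z^3 + 6*z^2 + 9*z) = (z - 3)*(z + 3)*(z^2 + 3*z) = (z - 3)*(z + 3)^2*(z)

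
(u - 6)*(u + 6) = u^2 - 36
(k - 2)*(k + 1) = k^2 - k - 2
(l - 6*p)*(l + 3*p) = l^2 - 3*l*p - 18*p^2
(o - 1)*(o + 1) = o^2 - 1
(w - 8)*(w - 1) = w^2 - 9*w + 8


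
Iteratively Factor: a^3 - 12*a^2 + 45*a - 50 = (a - 5)*(a^2 - 7*a + 10) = (a - 5)^2*(a - 2)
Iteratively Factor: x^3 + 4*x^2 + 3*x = (x + 1)*(x^2 + 3*x) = (x + 1)*(x + 3)*(x)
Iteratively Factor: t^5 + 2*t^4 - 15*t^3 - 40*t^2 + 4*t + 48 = (t + 3)*(t^4 - t^3 - 12*t^2 - 4*t + 16) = (t - 4)*(t + 3)*(t^3 + 3*t^2 - 4) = (t - 4)*(t - 1)*(t + 3)*(t^2 + 4*t + 4) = (t - 4)*(t - 1)*(t + 2)*(t + 3)*(t + 2)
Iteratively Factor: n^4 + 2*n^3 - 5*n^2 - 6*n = (n - 2)*(n^3 + 4*n^2 + 3*n) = (n - 2)*(n + 1)*(n^2 + 3*n) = (n - 2)*(n + 1)*(n + 3)*(n)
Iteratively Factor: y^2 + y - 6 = (y - 2)*(y + 3)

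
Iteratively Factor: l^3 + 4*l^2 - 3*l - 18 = (l - 2)*(l^2 + 6*l + 9) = (l - 2)*(l + 3)*(l + 3)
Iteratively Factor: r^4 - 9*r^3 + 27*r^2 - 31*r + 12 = (r - 1)*(r^3 - 8*r^2 + 19*r - 12) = (r - 3)*(r - 1)*(r^2 - 5*r + 4) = (r - 3)*(r - 1)^2*(r - 4)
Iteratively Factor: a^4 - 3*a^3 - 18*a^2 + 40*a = (a - 2)*(a^3 - a^2 - 20*a) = (a - 2)*(a + 4)*(a^2 - 5*a) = (a - 5)*(a - 2)*(a + 4)*(a)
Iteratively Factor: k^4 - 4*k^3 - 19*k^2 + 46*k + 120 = (k - 5)*(k^3 + k^2 - 14*k - 24) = (k - 5)*(k - 4)*(k^2 + 5*k + 6) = (k - 5)*(k - 4)*(k + 3)*(k + 2)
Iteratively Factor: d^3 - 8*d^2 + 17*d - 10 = (d - 1)*(d^2 - 7*d + 10) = (d - 2)*(d - 1)*(d - 5)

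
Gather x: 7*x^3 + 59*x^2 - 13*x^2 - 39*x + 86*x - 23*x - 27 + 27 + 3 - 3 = 7*x^3 + 46*x^2 + 24*x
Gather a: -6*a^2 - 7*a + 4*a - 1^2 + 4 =-6*a^2 - 3*a + 3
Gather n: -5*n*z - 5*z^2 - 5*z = -5*n*z - 5*z^2 - 5*z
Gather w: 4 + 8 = 12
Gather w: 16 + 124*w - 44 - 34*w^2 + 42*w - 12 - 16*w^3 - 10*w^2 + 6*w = -16*w^3 - 44*w^2 + 172*w - 40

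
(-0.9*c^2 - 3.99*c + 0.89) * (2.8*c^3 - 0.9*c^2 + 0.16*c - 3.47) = -2.52*c^5 - 10.362*c^4 + 5.939*c^3 + 1.6836*c^2 + 13.9877*c - 3.0883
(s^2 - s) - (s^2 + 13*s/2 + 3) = -15*s/2 - 3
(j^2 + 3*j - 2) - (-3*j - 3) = j^2 + 6*j + 1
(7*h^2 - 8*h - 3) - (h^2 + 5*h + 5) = 6*h^2 - 13*h - 8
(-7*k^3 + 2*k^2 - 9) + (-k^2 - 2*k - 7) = -7*k^3 + k^2 - 2*k - 16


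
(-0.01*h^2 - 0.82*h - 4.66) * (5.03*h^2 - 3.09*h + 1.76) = -0.0503*h^4 - 4.0937*h^3 - 20.9236*h^2 + 12.9562*h - 8.2016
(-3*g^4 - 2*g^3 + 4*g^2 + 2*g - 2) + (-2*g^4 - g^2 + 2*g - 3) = -5*g^4 - 2*g^3 + 3*g^2 + 4*g - 5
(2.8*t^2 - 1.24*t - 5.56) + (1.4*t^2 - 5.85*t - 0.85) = 4.2*t^2 - 7.09*t - 6.41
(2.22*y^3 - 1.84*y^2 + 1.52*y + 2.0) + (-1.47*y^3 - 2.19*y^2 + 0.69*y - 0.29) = 0.75*y^3 - 4.03*y^2 + 2.21*y + 1.71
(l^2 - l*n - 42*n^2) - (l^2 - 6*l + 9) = -l*n + 6*l - 42*n^2 - 9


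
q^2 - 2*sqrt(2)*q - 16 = (q - 4*sqrt(2))*(q + 2*sqrt(2))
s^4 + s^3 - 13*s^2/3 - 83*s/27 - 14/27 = (s - 2)*(s + 1/3)^2*(s + 7/3)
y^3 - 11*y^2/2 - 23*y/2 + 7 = (y - 7)*(y - 1/2)*(y + 2)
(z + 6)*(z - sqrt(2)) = z^2 - sqrt(2)*z + 6*z - 6*sqrt(2)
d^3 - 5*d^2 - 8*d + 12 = (d - 6)*(d - 1)*(d + 2)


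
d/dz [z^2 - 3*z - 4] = 2*z - 3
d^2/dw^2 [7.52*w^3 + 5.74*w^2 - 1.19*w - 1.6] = 45.12*w + 11.48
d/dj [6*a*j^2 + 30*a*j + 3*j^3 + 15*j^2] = 12*a*j + 30*a + 9*j^2 + 30*j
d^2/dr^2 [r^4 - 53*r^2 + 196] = 12*r^2 - 106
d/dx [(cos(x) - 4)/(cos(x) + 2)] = -6*sin(x)/(cos(x) + 2)^2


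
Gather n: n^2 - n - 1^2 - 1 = n^2 - n - 2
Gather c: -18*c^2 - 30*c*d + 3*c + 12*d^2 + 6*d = -18*c^2 + c*(3 - 30*d) + 12*d^2 + 6*d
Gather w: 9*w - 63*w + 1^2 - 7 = -54*w - 6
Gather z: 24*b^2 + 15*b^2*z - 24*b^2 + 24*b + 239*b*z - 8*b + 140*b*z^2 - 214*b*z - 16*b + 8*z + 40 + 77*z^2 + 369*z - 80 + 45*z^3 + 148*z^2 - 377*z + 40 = 45*z^3 + z^2*(140*b + 225) + z*(15*b^2 + 25*b)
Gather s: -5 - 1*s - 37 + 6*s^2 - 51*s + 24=6*s^2 - 52*s - 18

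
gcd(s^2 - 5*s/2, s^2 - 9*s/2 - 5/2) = 1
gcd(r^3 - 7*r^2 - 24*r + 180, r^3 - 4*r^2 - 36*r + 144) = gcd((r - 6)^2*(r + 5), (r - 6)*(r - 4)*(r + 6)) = r - 6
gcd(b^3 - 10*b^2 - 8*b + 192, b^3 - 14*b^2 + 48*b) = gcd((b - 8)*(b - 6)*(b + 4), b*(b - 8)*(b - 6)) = b^2 - 14*b + 48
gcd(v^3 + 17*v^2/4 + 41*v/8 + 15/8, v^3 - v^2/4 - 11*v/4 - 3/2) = v^2 + 7*v/4 + 3/4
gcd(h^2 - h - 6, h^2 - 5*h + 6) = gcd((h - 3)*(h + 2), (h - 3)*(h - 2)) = h - 3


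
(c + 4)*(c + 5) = c^2 + 9*c + 20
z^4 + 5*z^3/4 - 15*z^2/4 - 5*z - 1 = (z - 2)*(z + 1/4)*(z + 1)*(z + 2)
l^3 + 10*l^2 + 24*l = l*(l + 4)*(l + 6)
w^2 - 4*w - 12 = (w - 6)*(w + 2)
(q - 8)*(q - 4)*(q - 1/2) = q^3 - 25*q^2/2 + 38*q - 16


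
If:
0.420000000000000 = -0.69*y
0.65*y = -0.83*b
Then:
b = 0.48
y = -0.61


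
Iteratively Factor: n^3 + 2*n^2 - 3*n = (n + 3)*(n^2 - n) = n*(n + 3)*(n - 1)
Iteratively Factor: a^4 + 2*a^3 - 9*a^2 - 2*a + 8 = (a + 4)*(a^3 - 2*a^2 - a + 2) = (a - 2)*(a + 4)*(a^2 - 1) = (a - 2)*(a - 1)*(a + 4)*(a + 1)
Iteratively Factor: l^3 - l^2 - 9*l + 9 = (l - 3)*(l^2 + 2*l - 3) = (l - 3)*(l - 1)*(l + 3)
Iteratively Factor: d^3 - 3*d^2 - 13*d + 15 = (d + 3)*(d^2 - 6*d + 5) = (d - 5)*(d + 3)*(d - 1)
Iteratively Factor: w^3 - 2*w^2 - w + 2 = (w - 2)*(w^2 - 1) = (w - 2)*(w + 1)*(w - 1)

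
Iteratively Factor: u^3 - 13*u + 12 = (u - 3)*(u^2 + 3*u - 4) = (u - 3)*(u - 1)*(u + 4)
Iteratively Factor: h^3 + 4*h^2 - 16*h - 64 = (h + 4)*(h^2 - 16) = (h + 4)^2*(h - 4)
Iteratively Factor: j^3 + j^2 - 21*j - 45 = (j - 5)*(j^2 + 6*j + 9) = (j - 5)*(j + 3)*(j + 3)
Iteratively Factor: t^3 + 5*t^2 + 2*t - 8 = (t - 1)*(t^2 + 6*t + 8) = (t - 1)*(t + 4)*(t + 2)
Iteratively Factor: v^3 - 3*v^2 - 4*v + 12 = (v + 2)*(v^2 - 5*v + 6) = (v - 2)*(v + 2)*(v - 3)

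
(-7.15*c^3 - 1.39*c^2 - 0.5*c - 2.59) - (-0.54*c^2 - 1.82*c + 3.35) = -7.15*c^3 - 0.85*c^2 + 1.32*c - 5.94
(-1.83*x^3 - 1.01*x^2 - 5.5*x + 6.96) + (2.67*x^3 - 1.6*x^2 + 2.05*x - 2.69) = 0.84*x^3 - 2.61*x^2 - 3.45*x + 4.27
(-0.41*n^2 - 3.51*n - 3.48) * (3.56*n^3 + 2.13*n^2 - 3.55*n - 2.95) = -1.4596*n^5 - 13.3689*n^4 - 18.4096*n^3 + 6.2576*n^2 + 22.7085*n + 10.266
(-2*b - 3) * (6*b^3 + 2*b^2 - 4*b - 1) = -12*b^4 - 22*b^3 + 2*b^2 + 14*b + 3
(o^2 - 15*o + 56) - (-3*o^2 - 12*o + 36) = 4*o^2 - 3*o + 20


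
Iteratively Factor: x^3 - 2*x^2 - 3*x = (x)*(x^2 - 2*x - 3) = x*(x - 3)*(x + 1)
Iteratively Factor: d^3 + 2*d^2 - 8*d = (d + 4)*(d^2 - 2*d) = (d - 2)*(d + 4)*(d)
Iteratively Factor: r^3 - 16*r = (r)*(r^2 - 16) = r*(r - 4)*(r + 4)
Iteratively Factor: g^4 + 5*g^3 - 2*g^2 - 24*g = (g)*(g^3 + 5*g^2 - 2*g - 24) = g*(g + 4)*(g^2 + g - 6) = g*(g - 2)*(g + 4)*(g + 3)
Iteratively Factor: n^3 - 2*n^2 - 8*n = (n)*(n^2 - 2*n - 8) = n*(n + 2)*(n - 4)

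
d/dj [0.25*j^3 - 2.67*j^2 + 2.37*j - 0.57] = 0.75*j^2 - 5.34*j + 2.37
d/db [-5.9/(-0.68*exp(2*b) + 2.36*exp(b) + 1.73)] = (13.924 - 8.024*exp(b))*exp(b)/(-0.68*exp(2*b) + 2.36*exp(b) + 1.73)^2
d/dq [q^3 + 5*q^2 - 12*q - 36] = 3*q^2 + 10*q - 12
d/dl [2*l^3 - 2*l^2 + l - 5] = 6*l^2 - 4*l + 1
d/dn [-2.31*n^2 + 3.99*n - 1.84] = 3.99 - 4.62*n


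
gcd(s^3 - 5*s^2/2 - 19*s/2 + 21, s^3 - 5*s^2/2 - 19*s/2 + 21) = s^3 - 5*s^2/2 - 19*s/2 + 21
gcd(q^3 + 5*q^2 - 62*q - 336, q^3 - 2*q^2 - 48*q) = q^2 - 2*q - 48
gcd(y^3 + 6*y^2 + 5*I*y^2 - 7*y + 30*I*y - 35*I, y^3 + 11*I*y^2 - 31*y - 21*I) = 1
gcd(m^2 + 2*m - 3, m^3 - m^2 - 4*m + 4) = m - 1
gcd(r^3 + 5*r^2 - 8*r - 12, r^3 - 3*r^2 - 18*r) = 1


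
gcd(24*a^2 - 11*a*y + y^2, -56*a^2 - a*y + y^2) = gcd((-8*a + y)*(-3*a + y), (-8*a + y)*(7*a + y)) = -8*a + y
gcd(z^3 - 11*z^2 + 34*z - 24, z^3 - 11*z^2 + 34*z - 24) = z^3 - 11*z^2 + 34*z - 24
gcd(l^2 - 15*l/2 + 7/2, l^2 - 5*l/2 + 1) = l - 1/2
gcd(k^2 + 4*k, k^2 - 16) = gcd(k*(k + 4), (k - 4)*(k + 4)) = k + 4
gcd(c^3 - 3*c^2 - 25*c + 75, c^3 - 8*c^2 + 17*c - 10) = c - 5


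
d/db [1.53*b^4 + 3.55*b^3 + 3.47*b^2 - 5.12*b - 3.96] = 6.12*b^3 + 10.65*b^2 + 6.94*b - 5.12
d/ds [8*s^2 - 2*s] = 16*s - 2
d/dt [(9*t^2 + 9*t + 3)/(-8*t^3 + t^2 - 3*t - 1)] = 12*t*(6*t^3 + 12*t^2 + 3*t - 2)/(64*t^6 - 16*t^5 + 49*t^4 + 10*t^3 + 7*t^2 + 6*t + 1)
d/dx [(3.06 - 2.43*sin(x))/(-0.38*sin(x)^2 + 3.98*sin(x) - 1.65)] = (-0.9234*sin(x)^2 + 2.3256*sin(x) - 8.1693)*cos(x)/(0.1444*sin(x)^4 - 3.0248*sin(x)^3 + 17.0944*sin(x)^2 - 13.134*sin(x) + 2.7225)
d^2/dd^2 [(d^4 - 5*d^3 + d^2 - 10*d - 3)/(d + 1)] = 2*(3*d^4 + 3*d^3 - 9*d^2 - 15*d + 8)/(d^3 + 3*d^2 + 3*d + 1)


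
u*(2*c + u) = 2*c*u + u^2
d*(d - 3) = d^2 - 3*d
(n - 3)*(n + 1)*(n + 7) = n^3 + 5*n^2 - 17*n - 21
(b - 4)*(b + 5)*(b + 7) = b^3 + 8*b^2 - 13*b - 140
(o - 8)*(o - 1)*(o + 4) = o^3 - 5*o^2 - 28*o + 32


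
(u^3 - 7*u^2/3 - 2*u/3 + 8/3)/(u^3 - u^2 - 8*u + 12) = (u^2 - u/3 - 4/3)/(u^2 + u - 6)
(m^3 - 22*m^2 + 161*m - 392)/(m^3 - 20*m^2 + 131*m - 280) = (m - 7)/(m - 5)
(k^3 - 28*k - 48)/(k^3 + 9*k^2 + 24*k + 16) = (k^2 - 4*k - 12)/(k^2 + 5*k + 4)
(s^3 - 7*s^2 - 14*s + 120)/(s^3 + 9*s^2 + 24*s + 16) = (s^2 - 11*s + 30)/(s^2 + 5*s + 4)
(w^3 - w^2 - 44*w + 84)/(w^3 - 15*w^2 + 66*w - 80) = (w^2 + w - 42)/(w^2 - 13*w + 40)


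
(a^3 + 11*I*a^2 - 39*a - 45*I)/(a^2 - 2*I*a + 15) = (a^2 + 8*I*a - 15)/(a - 5*I)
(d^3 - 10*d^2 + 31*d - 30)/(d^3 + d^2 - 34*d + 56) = (d^2 - 8*d + 15)/(d^2 + 3*d - 28)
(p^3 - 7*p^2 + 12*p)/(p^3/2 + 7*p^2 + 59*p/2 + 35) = 2*p*(p^2 - 7*p + 12)/(p^3 + 14*p^2 + 59*p + 70)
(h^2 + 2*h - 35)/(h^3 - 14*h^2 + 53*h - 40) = (h + 7)/(h^2 - 9*h + 8)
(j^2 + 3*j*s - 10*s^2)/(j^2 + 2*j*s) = (j^2 + 3*j*s - 10*s^2)/(j*(j + 2*s))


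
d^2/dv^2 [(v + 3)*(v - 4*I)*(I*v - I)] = 6*I*v + 8 + 4*I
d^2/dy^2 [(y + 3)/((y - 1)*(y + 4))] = 2*(y^3 + 9*y^2 + 39*y + 51)/(y^6 + 9*y^5 + 15*y^4 - 45*y^3 - 60*y^2 + 144*y - 64)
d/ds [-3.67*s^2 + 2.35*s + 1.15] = 2.35 - 7.34*s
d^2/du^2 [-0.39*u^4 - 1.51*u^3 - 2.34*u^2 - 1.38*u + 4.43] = -4.68*u^2 - 9.06*u - 4.68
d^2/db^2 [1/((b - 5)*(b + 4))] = 2*((b - 5)^2 + (b - 5)*(b + 4) + (b + 4)^2)/((b - 5)^3*(b + 4)^3)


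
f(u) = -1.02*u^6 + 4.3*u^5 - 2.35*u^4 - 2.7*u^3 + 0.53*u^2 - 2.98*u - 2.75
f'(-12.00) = 1983736.94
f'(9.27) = -268349.60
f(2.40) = 25.33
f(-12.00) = -4159635.95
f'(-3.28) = 5049.96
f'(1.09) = -2.69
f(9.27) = -372396.76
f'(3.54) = -543.62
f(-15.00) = -14993445.05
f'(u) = -6.12*u^5 + 21.5*u^4 - 9.4*u^3 - 8.1*u^2 + 1.06*u - 2.98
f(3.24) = -2.31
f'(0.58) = -4.89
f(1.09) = -7.28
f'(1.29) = 2.41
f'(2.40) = 48.97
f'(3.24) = -220.13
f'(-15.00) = 5765696.12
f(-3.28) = -3066.55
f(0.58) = -4.85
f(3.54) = -112.34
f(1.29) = -7.36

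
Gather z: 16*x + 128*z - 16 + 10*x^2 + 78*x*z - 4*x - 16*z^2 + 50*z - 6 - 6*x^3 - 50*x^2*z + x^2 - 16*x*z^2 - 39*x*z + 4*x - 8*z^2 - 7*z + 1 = -6*x^3 + 11*x^2 + 16*x + z^2*(-16*x - 24) + z*(-50*x^2 + 39*x + 171) - 21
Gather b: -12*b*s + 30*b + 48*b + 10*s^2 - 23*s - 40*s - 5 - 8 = b*(78 - 12*s) + 10*s^2 - 63*s - 13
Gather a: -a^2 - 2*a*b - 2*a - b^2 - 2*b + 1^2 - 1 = -a^2 + a*(-2*b - 2) - b^2 - 2*b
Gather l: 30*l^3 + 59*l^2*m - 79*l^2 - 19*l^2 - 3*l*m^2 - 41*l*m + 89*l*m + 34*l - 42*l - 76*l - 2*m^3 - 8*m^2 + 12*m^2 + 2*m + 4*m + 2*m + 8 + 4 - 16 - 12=30*l^3 + l^2*(59*m - 98) + l*(-3*m^2 + 48*m - 84) - 2*m^3 + 4*m^2 + 8*m - 16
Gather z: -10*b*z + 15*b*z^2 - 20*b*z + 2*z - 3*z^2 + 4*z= z^2*(15*b - 3) + z*(6 - 30*b)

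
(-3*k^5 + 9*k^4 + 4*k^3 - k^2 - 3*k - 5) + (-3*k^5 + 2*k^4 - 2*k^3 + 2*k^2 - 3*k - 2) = -6*k^5 + 11*k^4 + 2*k^3 + k^2 - 6*k - 7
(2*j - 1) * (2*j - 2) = 4*j^2 - 6*j + 2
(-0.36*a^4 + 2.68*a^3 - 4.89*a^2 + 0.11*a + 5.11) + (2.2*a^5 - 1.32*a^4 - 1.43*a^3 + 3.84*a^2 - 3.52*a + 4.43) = 2.2*a^5 - 1.68*a^4 + 1.25*a^3 - 1.05*a^2 - 3.41*a + 9.54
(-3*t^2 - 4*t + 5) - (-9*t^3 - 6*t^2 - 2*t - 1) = 9*t^3 + 3*t^2 - 2*t + 6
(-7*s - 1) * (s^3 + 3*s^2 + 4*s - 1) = -7*s^4 - 22*s^3 - 31*s^2 + 3*s + 1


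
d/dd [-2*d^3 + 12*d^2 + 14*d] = -6*d^2 + 24*d + 14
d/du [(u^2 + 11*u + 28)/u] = 1 - 28/u^2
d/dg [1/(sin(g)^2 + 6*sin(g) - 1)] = -2*(sin(g) + 3)*cos(g)/(6*sin(g) - cos(g)^2)^2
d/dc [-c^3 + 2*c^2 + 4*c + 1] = -3*c^2 + 4*c + 4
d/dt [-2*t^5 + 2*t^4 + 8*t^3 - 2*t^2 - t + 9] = -10*t^4 + 8*t^3 + 24*t^2 - 4*t - 1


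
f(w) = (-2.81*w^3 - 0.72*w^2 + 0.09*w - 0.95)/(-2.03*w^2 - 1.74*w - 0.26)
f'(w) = (4.06*w + 1.74)*(-2.81*w^3 - 0.72*w^2 + 0.09*w - 0.95)/(-2.03*w^2 - 1.74*w - 0.26)^2 + (-8.43*w^2 - 1.44*w + 0.09)/(-2.03*w^2 - 1.74*w - 0.26)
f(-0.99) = -1.86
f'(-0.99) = 4.74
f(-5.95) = -9.15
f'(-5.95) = 1.37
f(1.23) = 1.31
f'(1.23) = 1.03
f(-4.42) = -7.05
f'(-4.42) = 1.36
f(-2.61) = -4.60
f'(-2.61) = 1.35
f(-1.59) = -3.19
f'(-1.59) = 1.48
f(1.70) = 1.84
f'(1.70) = 1.19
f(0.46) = 0.90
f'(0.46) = -0.59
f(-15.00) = -21.63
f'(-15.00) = 1.38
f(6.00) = 7.56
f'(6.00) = 1.37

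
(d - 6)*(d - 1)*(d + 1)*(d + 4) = d^4 - 2*d^3 - 25*d^2 + 2*d + 24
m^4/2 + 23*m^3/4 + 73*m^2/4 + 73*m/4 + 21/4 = (m/2 + 1/2)*(m + 1/2)*(m + 3)*(m + 7)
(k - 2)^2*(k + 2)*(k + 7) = k^4 + 5*k^3 - 18*k^2 - 20*k + 56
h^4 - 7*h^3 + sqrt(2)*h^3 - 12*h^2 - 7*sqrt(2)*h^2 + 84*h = h*(h - 7)*(h - 2*sqrt(2))*(h + 3*sqrt(2))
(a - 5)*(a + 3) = a^2 - 2*a - 15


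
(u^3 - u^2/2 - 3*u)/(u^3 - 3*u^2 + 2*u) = (u + 3/2)/(u - 1)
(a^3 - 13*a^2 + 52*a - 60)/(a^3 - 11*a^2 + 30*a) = (a - 2)/a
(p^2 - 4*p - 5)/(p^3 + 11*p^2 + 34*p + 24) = (p - 5)/(p^2 + 10*p + 24)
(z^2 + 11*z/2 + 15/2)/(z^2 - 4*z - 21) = (z + 5/2)/(z - 7)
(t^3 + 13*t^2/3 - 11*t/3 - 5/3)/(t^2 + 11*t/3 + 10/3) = (3*t^3 + 13*t^2 - 11*t - 5)/(3*t^2 + 11*t + 10)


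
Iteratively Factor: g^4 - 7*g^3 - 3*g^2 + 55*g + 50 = (g + 2)*(g^3 - 9*g^2 + 15*g + 25) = (g + 1)*(g + 2)*(g^2 - 10*g + 25) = (g - 5)*(g + 1)*(g + 2)*(g - 5)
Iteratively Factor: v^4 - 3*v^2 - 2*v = (v + 1)*(v^3 - v^2 - 2*v) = v*(v + 1)*(v^2 - v - 2) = v*(v - 2)*(v + 1)*(v + 1)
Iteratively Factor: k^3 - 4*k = (k)*(k^2 - 4) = k*(k - 2)*(k + 2)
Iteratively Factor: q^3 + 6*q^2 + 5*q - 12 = (q + 3)*(q^2 + 3*q - 4) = (q - 1)*(q + 3)*(q + 4)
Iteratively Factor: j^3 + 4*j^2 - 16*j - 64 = (j + 4)*(j^2 - 16) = (j + 4)^2*(j - 4)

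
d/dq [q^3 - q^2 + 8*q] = 3*q^2 - 2*q + 8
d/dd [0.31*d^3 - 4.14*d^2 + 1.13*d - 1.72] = 0.93*d^2 - 8.28*d + 1.13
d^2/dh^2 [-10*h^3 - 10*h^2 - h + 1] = -60*h - 20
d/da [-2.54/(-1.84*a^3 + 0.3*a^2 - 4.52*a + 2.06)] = (-14.0208*a^2 + 1.524*a - 11.4808)/(1.84*a^3 - 0.3*a^2 + 4.52*a - 2.06)^2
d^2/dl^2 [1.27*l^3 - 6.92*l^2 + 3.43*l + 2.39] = 7.62*l - 13.84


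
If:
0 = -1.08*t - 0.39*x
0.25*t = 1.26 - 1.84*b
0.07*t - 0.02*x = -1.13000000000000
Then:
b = 1.91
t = -9.01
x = 24.96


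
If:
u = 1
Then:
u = 1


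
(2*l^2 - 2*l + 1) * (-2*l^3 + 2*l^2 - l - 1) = -4*l^5 + 8*l^4 - 8*l^3 + 2*l^2 + l - 1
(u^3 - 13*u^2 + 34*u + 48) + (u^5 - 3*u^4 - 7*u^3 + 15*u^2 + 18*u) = u^5 - 3*u^4 - 6*u^3 + 2*u^2 + 52*u + 48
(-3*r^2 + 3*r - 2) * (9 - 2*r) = 6*r^3 - 33*r^2 + 31*r - 18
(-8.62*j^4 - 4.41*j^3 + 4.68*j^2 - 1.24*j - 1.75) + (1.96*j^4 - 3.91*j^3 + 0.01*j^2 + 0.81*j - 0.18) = -6.66*j^4 - 8.32*j^3 + 4.69*j^2 - 0.43*j - 1.93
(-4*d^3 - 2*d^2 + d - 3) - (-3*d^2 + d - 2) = -4*d^3 + d^2 - 1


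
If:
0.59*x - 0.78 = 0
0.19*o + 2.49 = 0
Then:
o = -13.11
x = 1.32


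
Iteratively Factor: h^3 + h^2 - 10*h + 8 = (h - 2)*(h^2 + 3*h - 4) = (h - 2)*(h - 1)*(h + 4)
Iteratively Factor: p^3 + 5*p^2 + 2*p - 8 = (p + 2)*(p^2 + 3*p - 4) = (p + 2)*(p + 4)*(p - 1)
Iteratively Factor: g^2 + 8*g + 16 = (g + 4)*(g + 4)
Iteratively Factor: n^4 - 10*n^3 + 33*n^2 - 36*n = (n - 3)*(n^3 - 7*n^2 + 12*n) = n*(n - 3)*(n^2 - 7*n + 12) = n*(n - 4)*(n - 3)*(n - 3)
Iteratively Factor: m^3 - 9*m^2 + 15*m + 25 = (m - 5)*(m^2 - 4*m - 5) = (m - 5)*(m + 1)*(m - 5)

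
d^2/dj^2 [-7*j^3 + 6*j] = -42*j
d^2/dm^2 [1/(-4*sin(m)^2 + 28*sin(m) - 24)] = (4*sin(m)^3 - 17*sin(m)^2 + 2*sin(m) + 86)/(4*(sin(m) - 6)^3*(sin(m) - 1)^2)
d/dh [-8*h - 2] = -8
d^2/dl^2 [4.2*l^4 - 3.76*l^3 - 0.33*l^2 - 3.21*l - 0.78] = 50.4*l^2 - 22.56*l - 0.66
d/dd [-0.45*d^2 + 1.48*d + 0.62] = 1.48 - 0.9*d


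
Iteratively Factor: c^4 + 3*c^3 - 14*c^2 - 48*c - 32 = (c + 4)*(c^3 - c^2 - 10*c - 8) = (c + 1)*(c + 4)*(c^2 - 2*c - 8) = (c - 4)*(c + 1)*(c + 4)*(c + 2)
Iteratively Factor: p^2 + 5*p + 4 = (p + 1)*(p + 4)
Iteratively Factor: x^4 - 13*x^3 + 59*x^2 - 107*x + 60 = (x - 4)*(x^3 - 9*x^2 + 23*x - 15) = (x - 5)*(x - 4)*(x^2 - 4*x + 3) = (x - 5)*(x - 4)*(x - 3)*(x - 1)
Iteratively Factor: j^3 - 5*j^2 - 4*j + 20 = (j + 2)*(j^2 - 7*j + 10) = (j - 2)*(j + 2)*(j - 5)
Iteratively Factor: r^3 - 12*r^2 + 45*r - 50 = (r - 5)*(r^2 - 7*r + 10) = (r - 5)^2*(r - 2)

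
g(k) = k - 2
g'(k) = 1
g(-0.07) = -2.07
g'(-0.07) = 1.00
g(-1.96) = -3.96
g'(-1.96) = 1.00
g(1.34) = -0.66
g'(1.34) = 1.00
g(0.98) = -1.02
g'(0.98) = 1.00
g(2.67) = 0.67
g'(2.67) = 1.00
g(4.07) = 2.07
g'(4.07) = 1.00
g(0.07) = -1.93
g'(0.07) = 1.00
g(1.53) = -0.47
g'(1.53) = 1.00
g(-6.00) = -8.00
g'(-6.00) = 1.00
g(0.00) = -2.00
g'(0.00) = 1.00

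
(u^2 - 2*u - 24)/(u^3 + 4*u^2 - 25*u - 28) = (u^2 - 2*u - 24)/(u^3 + 4*u^2 - 25*u - 28)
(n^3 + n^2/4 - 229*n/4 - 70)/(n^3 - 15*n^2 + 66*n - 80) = (4*n^2 + 33*n + 35)/(4*(n^2 - 7*n + 10))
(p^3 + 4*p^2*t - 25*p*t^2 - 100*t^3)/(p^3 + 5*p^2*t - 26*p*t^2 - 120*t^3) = (p + 5*t)/(p + 6*t)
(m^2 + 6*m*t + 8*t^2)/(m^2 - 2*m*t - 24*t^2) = (-m - 2*t)/(-m + 6*t)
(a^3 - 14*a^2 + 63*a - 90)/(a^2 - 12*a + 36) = (a^2 - 8*a + 15)/(a - 6)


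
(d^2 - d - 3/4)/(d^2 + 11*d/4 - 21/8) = 2*(4*d^2 - 4*d - 3)/(8*d^2 + 22*d - 21)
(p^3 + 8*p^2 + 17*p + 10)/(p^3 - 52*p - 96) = (p^2 + 6*p + 5)/(p^2 - 2*p - 48)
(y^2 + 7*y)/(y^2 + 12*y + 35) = y/(y + 5)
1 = 1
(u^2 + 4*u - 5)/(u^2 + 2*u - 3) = (u + 5)/(u + 3)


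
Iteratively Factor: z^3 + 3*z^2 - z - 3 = (z - 1)*(z^2 + 4*z + 3) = (z - 1)*(z + 1)*(z + 3)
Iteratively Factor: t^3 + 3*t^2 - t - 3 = (t - 1)*(t^2 + 4*t + 3) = (t - 1)*(t + 1)*(t + 3)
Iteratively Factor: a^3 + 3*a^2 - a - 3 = (a - 1)*(a^2 + 4*a + 3) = (a - 1)*(a + 3)*(a + 1)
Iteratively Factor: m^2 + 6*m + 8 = (m + 2)*(m + 4)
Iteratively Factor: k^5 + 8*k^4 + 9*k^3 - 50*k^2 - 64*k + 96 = (k + 4)*(k^4 + 4*k^3 - 7*k^2 - 22*k + 24) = (k - 2)*(k + 4)*(k^3 + 6*k^2 + 5*k - 12) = (k - 2)*(k + 3)*(k + 4)*(k^2 + 3*k - 4) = (k - 2)*(k - 1)*(k + 3)*(k + 4)*(k + 4)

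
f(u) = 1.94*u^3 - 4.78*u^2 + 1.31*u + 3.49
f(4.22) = 69.69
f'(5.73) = 137.62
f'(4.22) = 64.61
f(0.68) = 2.78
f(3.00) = 16.78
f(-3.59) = -152.58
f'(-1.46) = 27.67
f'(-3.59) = 110.64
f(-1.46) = -14.65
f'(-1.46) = 27.67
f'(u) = 5.82*u^2 - 9.56*u + 1.31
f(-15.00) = -7639.16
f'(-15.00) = 1454.21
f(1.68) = 1.40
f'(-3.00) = 82.37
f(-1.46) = -14.65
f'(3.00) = 25.01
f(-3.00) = -95.84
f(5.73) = 219.03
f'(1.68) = 1.68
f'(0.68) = -2.50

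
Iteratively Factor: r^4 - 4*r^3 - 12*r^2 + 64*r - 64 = (r - 2)*(r^3 - 2*r^2 - 16*r + 32) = (r - 4)*(r - 2)*(r^2 + 2*r - 8) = (r - 4)*(r - 2)*(r + 4)*(r - 2)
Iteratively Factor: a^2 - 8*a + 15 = (a - 3)*(a - 5)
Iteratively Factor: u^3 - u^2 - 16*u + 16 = (u - 4)*(u^2 + 3*u - 4) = (u - 4)*(u - 1)*(u + 4)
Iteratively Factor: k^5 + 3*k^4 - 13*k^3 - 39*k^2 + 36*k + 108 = (k + 3)*(k^4 - 13*k^2 + 36) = (k + 2)*(k + 3)*(k^3 - 2*k^2 - 9*k + 18) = (k + 2)*(k + 3)^2*(k^2 - 5*k + 6) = (k - 3)*(k + 2)*(k + 3)^2*(k - 2)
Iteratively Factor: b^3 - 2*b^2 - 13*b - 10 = (b + 2)*(b^2 - 4*b - 5) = (b + 1)*(b + 2)*(b - 5)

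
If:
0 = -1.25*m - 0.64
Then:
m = -0.51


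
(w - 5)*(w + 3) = w^2 - 2*w - 15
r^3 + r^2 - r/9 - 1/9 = (r - 1/3)*(r + 1/3)*(r + 1)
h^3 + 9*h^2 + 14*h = h*(h + 2)*(h + 7)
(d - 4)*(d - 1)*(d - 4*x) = d^3 - 4*d^2*x - 5*d^2 + 20*d*x + 4*d - 16*x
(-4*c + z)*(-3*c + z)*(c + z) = 12*c^3 + 5*c^2*z - 6*c*z^2 + z^3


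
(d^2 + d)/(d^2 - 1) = d/(d - 1)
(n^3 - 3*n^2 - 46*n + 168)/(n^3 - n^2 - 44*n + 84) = (n - 4)/(n - 2)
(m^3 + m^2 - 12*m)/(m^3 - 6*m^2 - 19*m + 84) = m/(m - 7)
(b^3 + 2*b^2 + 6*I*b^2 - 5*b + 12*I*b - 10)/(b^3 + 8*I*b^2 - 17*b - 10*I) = (b + 2)/(b + 2*I)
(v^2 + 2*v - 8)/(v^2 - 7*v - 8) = (-v^2 - 2*v + 8)/(-v^2 + 7*v + 8)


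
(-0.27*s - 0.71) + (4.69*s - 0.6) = 4.42*s - 1.31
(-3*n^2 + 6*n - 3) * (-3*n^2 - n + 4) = 9*n^4 - 15*n^3 - 9*n^2 + 27*n - 12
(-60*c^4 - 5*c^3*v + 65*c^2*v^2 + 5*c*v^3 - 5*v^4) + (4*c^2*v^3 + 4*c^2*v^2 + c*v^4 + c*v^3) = -60*c^4 - 5*c^3*v + 4*c^2*v^3 + 69*c^2*v^2 + c*v^4 + 6*c*v^3 - 5*v^4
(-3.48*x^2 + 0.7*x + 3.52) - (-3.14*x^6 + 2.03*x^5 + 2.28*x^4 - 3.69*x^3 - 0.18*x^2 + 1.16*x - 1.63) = 3.14*x^6 - 2.03*x^5 - 2.28*x^4 + 3.69*x^3 - 3.3*x^2 - 0.46*x + 5.15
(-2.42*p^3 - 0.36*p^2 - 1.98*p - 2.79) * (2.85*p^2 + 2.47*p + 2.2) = -6.897*p^5 - 7.0034*p^4 - 11.8562*p^3 - 13.6341*p^2 - 11.2473*p - 6.138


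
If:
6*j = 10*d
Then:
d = 3*j/5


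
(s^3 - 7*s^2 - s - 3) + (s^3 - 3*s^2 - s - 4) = 2*s^3 - 10*s^2 - 2*s - 7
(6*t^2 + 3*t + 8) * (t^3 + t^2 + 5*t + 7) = 6*t^5 + 9*t^4 + 41*t^3 + 65*t^2 + 61*t + 56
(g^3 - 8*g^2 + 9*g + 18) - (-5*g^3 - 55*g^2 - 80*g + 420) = 6*g^3 + 47*g^2 + 89*g - 402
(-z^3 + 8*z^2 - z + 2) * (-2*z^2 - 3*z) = 2*z^5 - 13*z^4 - 22*z^3 - z^2 - 6*z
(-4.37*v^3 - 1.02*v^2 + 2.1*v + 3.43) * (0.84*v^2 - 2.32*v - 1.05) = -3.6708*v^5 + 9.2816*v^4 + 8.7189*v^3 - 0.9198*v^2 - 10.1626*v - 3.6015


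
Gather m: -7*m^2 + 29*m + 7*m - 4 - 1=-7*m^2 + 36*m - 5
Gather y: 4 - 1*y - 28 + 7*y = 6*y - 24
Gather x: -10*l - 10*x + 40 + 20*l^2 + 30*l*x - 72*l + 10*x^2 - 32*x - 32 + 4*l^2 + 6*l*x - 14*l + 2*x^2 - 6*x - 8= 24*l^2 - 96*l + 12*x^2 + x*(36*l - 48)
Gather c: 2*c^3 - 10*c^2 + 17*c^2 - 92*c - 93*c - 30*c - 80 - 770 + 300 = 2*c^3 + 7*c^2 - 215*c - 550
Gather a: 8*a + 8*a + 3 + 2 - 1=16*a + 4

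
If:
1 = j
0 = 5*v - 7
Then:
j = 1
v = 7/5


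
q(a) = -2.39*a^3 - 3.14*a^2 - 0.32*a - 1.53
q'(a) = -7.17*a^2 - 6.28*a - 0.32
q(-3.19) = 45.12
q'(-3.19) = -53.25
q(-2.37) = 13.41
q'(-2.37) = -25.71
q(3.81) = -180.51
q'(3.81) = -128.33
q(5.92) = -609.33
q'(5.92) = -288.78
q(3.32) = -124.66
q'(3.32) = -100.20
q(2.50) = -59.30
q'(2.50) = -60.83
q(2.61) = -66.25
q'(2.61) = -65.55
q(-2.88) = 30.44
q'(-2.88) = -41.70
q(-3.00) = 35.70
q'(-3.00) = -46.01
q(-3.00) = 35.70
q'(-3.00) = -46.01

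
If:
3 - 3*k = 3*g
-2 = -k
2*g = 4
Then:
No Solution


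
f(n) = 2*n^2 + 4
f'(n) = 4*n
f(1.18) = 6.78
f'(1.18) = 4.72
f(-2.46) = 16.10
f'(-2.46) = -9.84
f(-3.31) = 25.91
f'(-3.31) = -13.24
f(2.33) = 14.86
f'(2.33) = 9.32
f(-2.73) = 18.91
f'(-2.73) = -10.92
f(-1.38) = 7.81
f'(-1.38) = -5.52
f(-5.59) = 66.50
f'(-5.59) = -22.36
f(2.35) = 15.04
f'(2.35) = 9.40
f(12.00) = 292.00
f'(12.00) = 48.00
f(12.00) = 292.00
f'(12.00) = 48.00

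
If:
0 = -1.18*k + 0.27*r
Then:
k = 0.228813559322034*r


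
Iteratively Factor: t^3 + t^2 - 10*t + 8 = (t - 2)*(t^2 + 3*t - 4) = (t - 2)*(t + 4)*(t - 1)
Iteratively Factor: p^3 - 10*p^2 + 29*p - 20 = (p - 1)*(p^2 - 9*p + 20) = (p - 4)*(p - 1)*(p - 5)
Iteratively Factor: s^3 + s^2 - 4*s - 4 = (s + 2)*(s^2 - s - 2) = (s + 1)*(s + 2)*(s - 2)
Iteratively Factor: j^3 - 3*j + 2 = (j + 2)*(j^2 - 2*j + 1) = (j - 1)*(j + 2)*(j - 1)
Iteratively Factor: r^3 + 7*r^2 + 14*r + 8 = (r + 1)*(r^2 + 6*r + 8) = (r + 1)*(r + 4)*(r + 2)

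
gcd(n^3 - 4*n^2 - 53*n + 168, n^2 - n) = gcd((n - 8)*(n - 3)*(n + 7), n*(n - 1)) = 1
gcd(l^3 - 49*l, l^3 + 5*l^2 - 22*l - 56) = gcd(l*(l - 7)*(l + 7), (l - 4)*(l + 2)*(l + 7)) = l + 7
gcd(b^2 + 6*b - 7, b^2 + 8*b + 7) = b + 7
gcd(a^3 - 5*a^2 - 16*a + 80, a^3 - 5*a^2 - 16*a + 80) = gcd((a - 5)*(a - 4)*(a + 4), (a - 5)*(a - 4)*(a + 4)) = a^3 - 5*a^2 - 16*a + 80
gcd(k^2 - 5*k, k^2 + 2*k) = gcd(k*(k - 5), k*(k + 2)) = k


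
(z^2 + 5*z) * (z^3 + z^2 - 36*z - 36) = z^5 + 6*z^4 - 31*z^3 - 216*z^2 - 180*z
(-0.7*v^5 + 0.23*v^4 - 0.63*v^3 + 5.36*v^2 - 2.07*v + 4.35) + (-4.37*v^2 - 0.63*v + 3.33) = -0.7*v^5 + 0.23*v^4 - 0.63*v^3 + 0.99*v^2 - 2.7*v + 7.68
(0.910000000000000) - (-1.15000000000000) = 2.06000000000000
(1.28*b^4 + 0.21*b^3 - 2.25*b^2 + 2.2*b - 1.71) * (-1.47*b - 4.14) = -1.8816*b^5 - 5.6079*b^4 + 2.4381*b^3 + 6.081*b^2 - 6.5943*b + 7.0794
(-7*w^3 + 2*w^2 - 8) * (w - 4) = -7*w^4 + 30*w^3 - 8*w^2 - 8*w + 32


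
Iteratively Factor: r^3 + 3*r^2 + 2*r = (r)*(r^2 + 3*r + 2) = r*(r + 1)*(r + 2)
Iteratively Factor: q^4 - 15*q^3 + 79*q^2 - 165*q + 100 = (q - 1)*(q^3 - 14*q^2 + 65*q - 100) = (q - 5)*(q - 1)*(q^2 - 9*q + 20) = (q - 5)^2*(q - 1)*(q - 4)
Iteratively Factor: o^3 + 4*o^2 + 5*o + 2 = (o + 2)*(o^2 + 2*o + 1) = (o + 1)*(o + 2)*(o + 1)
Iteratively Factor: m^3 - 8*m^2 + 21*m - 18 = (m - 3)*(m^2 - 5*m + 6) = (m - 3)^2*(m - 2)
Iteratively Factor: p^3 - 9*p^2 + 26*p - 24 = (p - 4)*(p^2 - 5*p + 6) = (p - 4)*(p - 2)*(p - 3)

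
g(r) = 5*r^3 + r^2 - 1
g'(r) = 15*r^2 + 2*r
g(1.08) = 6.46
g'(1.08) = 19.66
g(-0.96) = -4.50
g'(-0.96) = 11.90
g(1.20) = 9.08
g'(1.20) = 24.00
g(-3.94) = -291.29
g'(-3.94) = 224.97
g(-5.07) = -626.91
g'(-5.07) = 375.43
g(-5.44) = -776.35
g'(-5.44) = 433.02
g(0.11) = -0.98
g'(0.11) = 0.40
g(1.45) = 16.35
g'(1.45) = 34.44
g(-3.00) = -127.00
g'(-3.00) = 129.00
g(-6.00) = -1045.00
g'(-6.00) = 528.00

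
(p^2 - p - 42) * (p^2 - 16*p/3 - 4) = p^4 - 19*p^3/3 - 122*p^2/3 + 228*p + 168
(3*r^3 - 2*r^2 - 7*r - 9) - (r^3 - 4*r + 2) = 2*r^3 - 2*r^2 - 3*r - 11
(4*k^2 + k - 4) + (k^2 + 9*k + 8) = 5*k^2 + 10*k + 4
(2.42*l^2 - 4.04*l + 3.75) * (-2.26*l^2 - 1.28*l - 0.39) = -5.4692*l^4 + 6.0328*l^3 - 4.2476*l^2 - 3.2244*l - 1.4625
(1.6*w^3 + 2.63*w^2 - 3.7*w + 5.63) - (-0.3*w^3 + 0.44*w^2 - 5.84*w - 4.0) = 1.9*w^3 + 2.19*w^2 + 2.14*w + 9.63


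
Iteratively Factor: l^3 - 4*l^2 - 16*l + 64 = (l - 4)*(l^2 - 16) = (l - 4)*(l + 4)*(l - 4)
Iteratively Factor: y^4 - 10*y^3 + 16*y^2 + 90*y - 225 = (y - 3)*(y^3 - 7*y^2 - 5*y + 75) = (y - 5)*(y - 3)*(y^2 - 2*y - 15) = (y - 5)*(y - 3)*(y + 3)*(y - 5)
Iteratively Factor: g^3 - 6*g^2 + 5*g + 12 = (g + 1)*(g^2 - 7*g + 12) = (g - 3)*(g + 1)*(g - 4)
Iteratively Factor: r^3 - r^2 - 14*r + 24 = (r - 2)*(r^2 + r - 12) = (r - 2)*(r + 4)*(r - 3)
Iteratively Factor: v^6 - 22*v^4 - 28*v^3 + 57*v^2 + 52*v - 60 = (v + 2)*(v^5 - 2*v^4 - 18*v^3 + 8*v^2 + 41*v - 30) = (v - 1)*(v + 2)*(v^4 - v^3 - 19*v^2 - 11*v + 30) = (v - 1)*(v + 2)^2*(v^3 - 3*v^2 - 13*v + 15) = (v - 1)*(v + 2)^2*(v + 3)*(v^2 - 6*v + 5) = (v - 5)*(v - 1)*(v + 2)^2*(v + 3)*(v - 1)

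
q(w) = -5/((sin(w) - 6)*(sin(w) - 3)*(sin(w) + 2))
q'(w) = 5*cos(w)/((sin(w) - 6)*(sin(w) - 3)*(sin(w) + 2)^2) + 5*cos(w)/((sin(w) - 6)*(sin(w) - 3)^2*(sin(w) + 2)) + 5*cos(w)/((sin(w) - 6)^2*(sin(w) - 3)*(sin(w) + 2)) = 5*(3*sin(w) - 14)*sin(w)*cos(w)/((sin(w) - 6)^2*(sin(w) - 3)^2*(sin(w) + 2)^2)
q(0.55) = -0.15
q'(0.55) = -0.02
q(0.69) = -0.15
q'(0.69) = -0.03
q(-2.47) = -0.15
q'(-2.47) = -0.04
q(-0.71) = -0.15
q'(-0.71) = 0.04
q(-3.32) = -0.14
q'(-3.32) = 0.01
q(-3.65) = -0.15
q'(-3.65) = 0.02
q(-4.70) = -0.17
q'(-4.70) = 0.00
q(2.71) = -0.14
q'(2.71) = 0.02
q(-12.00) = -0.15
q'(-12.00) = -0.02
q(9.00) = -0.14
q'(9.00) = 0.02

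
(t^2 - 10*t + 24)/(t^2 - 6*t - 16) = (-t^2 + 10*t - 24)/(-t^2 + 6*t + 16)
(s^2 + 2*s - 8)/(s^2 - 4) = (s + 4)/(s + 2)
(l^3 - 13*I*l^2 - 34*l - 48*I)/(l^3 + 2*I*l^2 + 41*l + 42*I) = (l - 8*I)/(l + 7*I)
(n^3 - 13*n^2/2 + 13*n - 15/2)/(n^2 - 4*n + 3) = n - 5/2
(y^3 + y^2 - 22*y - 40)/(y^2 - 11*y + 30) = (y^2 + 6*y + 8)/(y - 6)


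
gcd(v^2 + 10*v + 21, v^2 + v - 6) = v + 3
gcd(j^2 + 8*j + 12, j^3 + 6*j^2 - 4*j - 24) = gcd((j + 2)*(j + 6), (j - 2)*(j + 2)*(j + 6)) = j^2 + 8*j + 12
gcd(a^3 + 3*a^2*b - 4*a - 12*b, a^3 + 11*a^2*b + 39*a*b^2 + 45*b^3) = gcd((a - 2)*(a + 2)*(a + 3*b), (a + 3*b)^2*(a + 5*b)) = a + 3*b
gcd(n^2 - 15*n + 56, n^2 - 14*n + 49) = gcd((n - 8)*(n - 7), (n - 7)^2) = n - 7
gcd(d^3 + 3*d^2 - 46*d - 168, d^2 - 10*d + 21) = d - 7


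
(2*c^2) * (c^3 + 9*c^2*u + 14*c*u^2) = 2*c^5 + 18*c^4*u + 28*c^3*u^2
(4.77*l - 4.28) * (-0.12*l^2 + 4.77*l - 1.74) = -0.5724*l^3 + 23.2665*l^2 - 28.7154*l + 7.4472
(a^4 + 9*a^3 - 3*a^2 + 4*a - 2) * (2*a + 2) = 2*a^5 + 20*a^4 + 12*a^3 + 2*a^2 + 4*a - 4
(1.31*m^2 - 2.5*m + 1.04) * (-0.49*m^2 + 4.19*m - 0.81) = -0.6419*m^4 + 6.7139*m^3 - 12.0457*m^2 + 6.3826*m - 0.8424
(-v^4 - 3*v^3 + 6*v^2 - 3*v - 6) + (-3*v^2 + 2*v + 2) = -v^4 - 3*v^3 + 3*v^2 - v - 4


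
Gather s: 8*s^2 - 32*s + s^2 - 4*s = 9*s^2 - 36*s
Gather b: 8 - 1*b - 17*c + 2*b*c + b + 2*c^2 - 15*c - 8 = 2*b*c + 2*c^2 - 32*c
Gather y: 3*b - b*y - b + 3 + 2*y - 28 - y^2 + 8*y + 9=2*b - y^2 + y*(10 - b) - 16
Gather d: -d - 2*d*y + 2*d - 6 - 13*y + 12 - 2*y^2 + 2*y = d*(1 - 2*y) - 2*y^2 - 11*y + 6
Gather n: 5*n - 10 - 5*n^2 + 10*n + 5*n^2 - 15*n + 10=0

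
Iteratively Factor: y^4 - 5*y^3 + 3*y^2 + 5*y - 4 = (y - 1)*(y^3 - 4*y^2 - y + 4) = (y - 1)^2*(y^2 - 3*y - 4) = (y - 1)^2*(y + 1)*(y - 4)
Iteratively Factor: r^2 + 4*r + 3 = (r + 1)*(r + 3)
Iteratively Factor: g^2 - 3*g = (g - 3)*(g)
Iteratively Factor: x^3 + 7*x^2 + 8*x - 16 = (x - 1)*(x^2 + 8*x + 16) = (x - 1)*(x + 4)*(x + 4)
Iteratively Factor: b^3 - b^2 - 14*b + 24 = (b - 3)*(b^2 + 2*b - 8) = (b - 3)*(b - 2)*(b + 4)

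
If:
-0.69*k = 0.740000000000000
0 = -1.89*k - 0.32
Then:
No Solution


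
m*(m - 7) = m^2 - 7*m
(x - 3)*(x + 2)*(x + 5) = x^3 + 4*x^2 - 11*x - 30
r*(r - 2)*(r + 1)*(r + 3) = r^4 + 2*r^3 - 5*r^2 - 6*r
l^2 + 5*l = l*(l + 5)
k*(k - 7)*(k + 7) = k^3 - 49*k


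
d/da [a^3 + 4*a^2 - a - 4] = 3*a^2 + 8*a - 1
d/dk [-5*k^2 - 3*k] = -10*k - 3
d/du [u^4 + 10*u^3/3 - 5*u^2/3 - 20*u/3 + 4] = 4*u^3 + 10*u^2 - 10*u/3 - 20/3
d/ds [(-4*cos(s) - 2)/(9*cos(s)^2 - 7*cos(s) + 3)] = 2*(-18*cos(s)^2 - 18*cos(s) + 13)*sin(s)/(9*sin(s)^2 + 7*cos(s) - 12)^2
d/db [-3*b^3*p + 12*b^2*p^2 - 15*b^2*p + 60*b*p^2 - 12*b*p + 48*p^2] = 3*p*(-3*b^2 + 8*b*p - 10*b + 20*p - 4)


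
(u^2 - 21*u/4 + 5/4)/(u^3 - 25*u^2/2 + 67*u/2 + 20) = (4*u - 1)/(2*(2*u^2 - 15*u - 8))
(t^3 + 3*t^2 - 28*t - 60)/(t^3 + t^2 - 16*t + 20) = (t^3 + 3*t^2 - 28*t - 60)/(t^3 + t^2 - 16*t + 20)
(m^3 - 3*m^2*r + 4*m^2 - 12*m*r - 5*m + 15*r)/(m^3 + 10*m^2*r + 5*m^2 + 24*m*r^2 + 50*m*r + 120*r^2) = (m^2 - 3*m*r - m + 3*r)/(m^2 + 10*m*r + 24*r^2)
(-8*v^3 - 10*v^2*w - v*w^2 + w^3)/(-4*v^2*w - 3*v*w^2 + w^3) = (2*v + w)/w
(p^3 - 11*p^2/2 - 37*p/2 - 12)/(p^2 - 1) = (p^2 - 13*p/2 - 12)/(p - 1)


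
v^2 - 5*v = v*(v - 5)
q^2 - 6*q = q*(q - 6)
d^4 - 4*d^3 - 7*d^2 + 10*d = d*(d - 5)*(d - 1)*(d + 2)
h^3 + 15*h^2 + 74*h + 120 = (h + 4)*(h + 5)*(h + 6)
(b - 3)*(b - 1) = b^2 - 4*b + 3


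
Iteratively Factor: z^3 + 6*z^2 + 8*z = (z + 4)*(z^2 + 2*z) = z*(z + 4)*(z + 2)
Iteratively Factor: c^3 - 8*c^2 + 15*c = (c - 3)*(c^2 - 5*c) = c*(c - 3)*(c - 5)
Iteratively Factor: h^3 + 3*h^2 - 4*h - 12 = (h - 2)*(h^2 + 5*h + 6) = (h - 2)*(h + 2)*(h + 3)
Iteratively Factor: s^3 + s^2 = (s + 1)*(s^2) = s*(s + 1)*(s)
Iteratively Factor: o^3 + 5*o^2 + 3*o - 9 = (o + 3)*(o^2 + 2*o - 3) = (o - 1)*(o + 3)*(o + 3)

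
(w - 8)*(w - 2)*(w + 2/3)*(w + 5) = w^4 - 13*w^3/3 - 112*w^2/3 + 172*w/3 + 160/3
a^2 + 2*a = a*(a + 2)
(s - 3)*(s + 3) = s^2 - 9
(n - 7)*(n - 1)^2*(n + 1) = n^4 - 8*n^3 + 6*n^2 + 8*n - 7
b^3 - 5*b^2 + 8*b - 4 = (b - 2)^2*(b - 1)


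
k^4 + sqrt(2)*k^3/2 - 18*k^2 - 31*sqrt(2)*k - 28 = (k - 7*sqrt(2)/2)*(k + sqrt(2))^2*(k + 2*sqrt(2))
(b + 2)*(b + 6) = b^2 + 8*b + 12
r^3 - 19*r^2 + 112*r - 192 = (r - 8)^2*(r - 3)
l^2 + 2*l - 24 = (l - 4)*(l + 6)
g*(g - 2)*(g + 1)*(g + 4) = g^4 + 3*g^3 - 6*g^2 - 8*g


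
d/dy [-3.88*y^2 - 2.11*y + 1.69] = -7.76*y - 2.11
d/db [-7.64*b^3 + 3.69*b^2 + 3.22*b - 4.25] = -22.92*b^2 + 7.38*b + 3.22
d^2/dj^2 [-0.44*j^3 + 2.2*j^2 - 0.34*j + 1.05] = 4.4 - 2.64*j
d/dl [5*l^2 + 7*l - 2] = 10*l + 7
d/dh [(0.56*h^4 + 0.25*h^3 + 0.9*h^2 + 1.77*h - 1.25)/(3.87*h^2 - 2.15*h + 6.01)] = (4.3344*h^5 - 2.6445*h^4 + 12.3874*h^3 - 4.2774*h^2 + 20.493*h + 7.9502)/(14.9769*h^4 - 16.641*h^3 + 51.1399*h^2 - 25.843*h + 36.1201)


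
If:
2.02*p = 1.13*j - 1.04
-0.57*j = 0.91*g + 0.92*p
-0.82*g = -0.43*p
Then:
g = -0.11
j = 0.53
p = -0.22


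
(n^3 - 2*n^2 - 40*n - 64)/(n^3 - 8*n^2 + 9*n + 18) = (n^3 - 2*n^2 - 40*n - 64)/(n^3 - 8*n^2 + 9*n + 18)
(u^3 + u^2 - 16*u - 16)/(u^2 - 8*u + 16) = (u^2 + 5*u + 4)/(u - 4)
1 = 1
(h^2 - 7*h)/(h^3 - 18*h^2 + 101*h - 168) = h/(h^2 - 11*h + 24)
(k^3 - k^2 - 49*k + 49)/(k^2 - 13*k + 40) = (k^3 - k^2 - 49*k + 49)/(k^2 - 13*k + 40)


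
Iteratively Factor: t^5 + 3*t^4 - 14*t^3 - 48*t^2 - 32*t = (t)*(t^4 + 3*t^3 - 14*t^2 - 48*t - 32) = t*(t + 1)*(t^3 + 2*t^2 - 16*t - 32) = t*(t + 1)*(t + 2)*(t^2 - 16) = t*(t + 1)*(t + 2)*(t + 4)*(t - 4)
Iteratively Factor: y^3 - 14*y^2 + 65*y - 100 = (y - 4)*(y^2 - 10*y + 25) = (y - 5)*(y - 4)*(y - 5)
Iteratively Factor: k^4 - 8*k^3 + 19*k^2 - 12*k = (k)*(k^3 - 8*k^2 + 19*k - 12) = k*(k - 3)*(k^2 - 5*k + 4) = k*(k - 3)*(k - 1)*(k - 4)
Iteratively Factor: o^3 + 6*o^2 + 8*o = (o)*(o^2 + 6*o + 8) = o*(o + 4)*(o + 2)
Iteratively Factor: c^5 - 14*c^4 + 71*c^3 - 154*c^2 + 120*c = (c - 4)*(c^4 - 10*c^3 + 31*c^2 - 30*c) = (c - 4)*(c - 3)*(c^3 - 7*c^2 + 10*c) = (c - 5)*(c - 4)*(c - 3)*(c^2 - 2*c) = c*(c - 5)*(c - 4)*(c - 3)*(c - 2)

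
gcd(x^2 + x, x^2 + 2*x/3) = x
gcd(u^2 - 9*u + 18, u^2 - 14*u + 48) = u - 6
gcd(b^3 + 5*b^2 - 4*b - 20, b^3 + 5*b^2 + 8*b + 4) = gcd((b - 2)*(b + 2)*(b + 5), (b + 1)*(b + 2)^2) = b + 2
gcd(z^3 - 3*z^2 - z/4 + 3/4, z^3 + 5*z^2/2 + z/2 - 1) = z - 1/2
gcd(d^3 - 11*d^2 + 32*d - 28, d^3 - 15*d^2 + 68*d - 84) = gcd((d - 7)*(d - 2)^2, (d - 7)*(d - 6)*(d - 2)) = d^2 - 9*d + 14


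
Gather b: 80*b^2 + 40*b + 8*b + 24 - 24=80*b^2 + 48*b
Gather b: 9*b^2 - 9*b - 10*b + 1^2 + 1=9*b^2 - 19*b + 2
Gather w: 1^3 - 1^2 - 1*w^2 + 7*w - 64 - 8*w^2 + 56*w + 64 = -9*w^2 + 63*w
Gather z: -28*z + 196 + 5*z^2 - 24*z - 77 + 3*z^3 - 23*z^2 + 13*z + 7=3*z^3 - 18*z^2 - 39*z + 126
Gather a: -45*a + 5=5 - 45*a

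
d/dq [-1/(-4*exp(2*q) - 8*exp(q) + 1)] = -8*(exp(q) + 1)*exp(q)/(4*exp(2*q) + 8*exp(q) - 1)^2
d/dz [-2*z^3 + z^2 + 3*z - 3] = -6*z^2 + 2*z + 3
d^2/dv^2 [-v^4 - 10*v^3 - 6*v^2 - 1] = -12*v^2 - 60*v - 12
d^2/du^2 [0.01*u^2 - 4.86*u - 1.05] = 0.0200000000000000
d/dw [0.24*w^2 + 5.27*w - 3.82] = 0.48*w + 5.27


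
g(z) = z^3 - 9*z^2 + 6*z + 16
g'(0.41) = -0.88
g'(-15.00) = 951.00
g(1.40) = 9.50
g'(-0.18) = 9.34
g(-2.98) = -108.27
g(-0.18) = 14.62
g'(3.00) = -21.00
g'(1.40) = -13.32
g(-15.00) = -5474.00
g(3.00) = -20.00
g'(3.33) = -20.67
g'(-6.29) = 237.91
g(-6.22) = -610.16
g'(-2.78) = 79.23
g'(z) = 3*z^2 - 18*z + 6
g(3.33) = -26.89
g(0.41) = 17.02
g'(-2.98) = 86.28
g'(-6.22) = 234.03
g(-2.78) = -91.72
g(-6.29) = -626.68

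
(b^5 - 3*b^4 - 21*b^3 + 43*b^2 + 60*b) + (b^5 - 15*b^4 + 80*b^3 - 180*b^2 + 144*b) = 2*b^5 - 18*b^4 + 59*b^3 - 137*b^2 + 204*b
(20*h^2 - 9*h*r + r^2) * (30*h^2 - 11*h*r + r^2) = 600*h^4 - 490*h^3*r + 149*h^2*r^2 - 20*h*r^3 + r^4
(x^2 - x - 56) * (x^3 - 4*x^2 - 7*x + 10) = x^5 - 5*x^4 - 59*x^3 + 241*x^2 + 382*x - 560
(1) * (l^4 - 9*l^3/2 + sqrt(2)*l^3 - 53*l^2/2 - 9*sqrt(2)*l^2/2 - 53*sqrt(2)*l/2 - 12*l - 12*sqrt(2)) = l^4 - 9*l^3/2 + sqrt(2)*l^3 - 53*l^2/2 - 9*sqrt(2)*l^2/2 - 53*sqrt(2)*l/2 - 12*l - 12*sqrt(2)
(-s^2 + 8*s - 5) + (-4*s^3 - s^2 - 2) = -4*s^3 - 2*s^2 + 8*s - 7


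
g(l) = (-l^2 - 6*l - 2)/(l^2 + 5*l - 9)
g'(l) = (-2*l - 6)/(l^2 + 5*l - 9) + (-2*l - 5)*(-l^2 - 6*l - 2)/(l^2 + 5*l - 9)^2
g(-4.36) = -0.44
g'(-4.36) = -0.09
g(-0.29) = 0.03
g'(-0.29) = 0.54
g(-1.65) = -0.36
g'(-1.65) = 0.14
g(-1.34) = -0.31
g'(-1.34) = 0.19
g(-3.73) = -0.47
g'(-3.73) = -0.02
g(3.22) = -1.81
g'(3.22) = 0.48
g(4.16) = -1.52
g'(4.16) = 0.20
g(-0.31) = 0.02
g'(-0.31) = 0.52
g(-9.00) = -1.07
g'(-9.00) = -0.07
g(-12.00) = -0.99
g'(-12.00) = -0.00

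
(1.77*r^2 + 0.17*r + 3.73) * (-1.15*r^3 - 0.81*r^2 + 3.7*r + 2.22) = -2.0355*r^5 - 1.6292*r^4 + 2.1218*r^3 + 1.5371*r^2 + 14.1784*r + 8.2806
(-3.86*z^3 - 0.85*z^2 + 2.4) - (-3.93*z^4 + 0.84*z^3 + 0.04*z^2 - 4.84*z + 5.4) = 3.93*z^4 - 4.7*z^3 - 0.89*z^2 + 4.84*z - 3.0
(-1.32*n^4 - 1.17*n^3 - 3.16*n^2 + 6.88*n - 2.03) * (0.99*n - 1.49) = -1.3068*n^5 + 0.8085*n^4 - 1.3851*n^3 + 11.5196*n^2 - 12.2609*n + 3.0247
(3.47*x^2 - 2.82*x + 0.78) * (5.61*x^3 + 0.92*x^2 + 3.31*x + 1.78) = 19.4667*x^5 - 12.6278*x^4 + 13.2671*x^3 - 2.44*x^2 - 2.4378*x + 1.3884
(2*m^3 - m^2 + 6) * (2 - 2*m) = -4*m^4 + 6*m^3 - 2*m^2 - 12*m + 12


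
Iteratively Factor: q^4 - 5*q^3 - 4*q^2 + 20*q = (q + 2)*(q^3 - 7*q^2 + 10*q) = (q - 5)*(q + 2)*(q^2 - 2*q) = (q - 5)*(q - 2)*(q + 2)*(q)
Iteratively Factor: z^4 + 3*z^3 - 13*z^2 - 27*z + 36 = (z - 1)*(z^3 + 4*z^2 - 9*z - 36) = (z - 1)*(z + 4)*(z^2 - 9) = (z - 3)*(z - 1)*(z + 4)*(z + 3)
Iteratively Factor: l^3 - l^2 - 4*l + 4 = (l + 2)*(l^2 - 3*l + 2) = (l - 1)*(l + 2)*(l - 2)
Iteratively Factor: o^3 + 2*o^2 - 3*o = (o)*(o^2 + 2*o - 3) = o*(o - 1)*(o + 3)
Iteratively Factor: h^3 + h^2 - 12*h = (h - 3)*(h^2 + 4*h) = h*(h - 3)*(h + 4)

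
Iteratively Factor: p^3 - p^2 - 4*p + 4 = (p + 2)*(p^2 - 3*p + 2) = (p - 2)*(p + 2)*(p - 1)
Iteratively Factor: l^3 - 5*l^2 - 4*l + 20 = (l + 2)*(l^2 - 7*l + 10) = (l - 5)*(l + 2)*(l - 2)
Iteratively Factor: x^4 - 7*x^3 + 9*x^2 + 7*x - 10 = (x - 2)*(x^3 - 5*x^2 - x + 5) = (x - 2)*(x - 1)*(x^2 - 4*x - 5) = (x - 2)*(x - 1)*(x + 1)*(x - 5)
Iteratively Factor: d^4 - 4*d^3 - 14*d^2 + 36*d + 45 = (d - 5)*(d^3 + d^2 - 9*d - 9) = (d - 5)*(d + 3)*(d^2 - 2*d - 3) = (d - 5)*(d - 3)*(d + 3)*(d + 1)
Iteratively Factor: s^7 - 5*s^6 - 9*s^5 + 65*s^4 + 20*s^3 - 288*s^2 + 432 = (s - 2)*(s^6 - 3*s^5 - 15*s^4 + 35*s^3 + 90*s^2 - 108*s - 216) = (s - 3)*(s - 2)*(s^5 - 15*s^3 - 10*s^2 + 60*s + 72) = (s - 3)*(s - 2)*(s + 2)*(s^4 - 2*s^3 - 11*s^2 + 12*s + 36) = (s - 3)*(s - 2)*(s + 2)^2*(s^3 - 4*s^2 - 3*s + 18) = (s - 3)^2*(s - 2)*(s + 2)^2*(s^2 - s - 6) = (s - 3)^3*(s - 2)*(s + 2)^2*(s + 2)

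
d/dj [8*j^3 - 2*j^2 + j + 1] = 24*j^2 - 4*j + 1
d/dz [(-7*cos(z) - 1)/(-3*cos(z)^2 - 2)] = (21*cos(z)^2 + 6*cos(z) - 14)*sin(z)/(3*sin(z)^2 - 5)^2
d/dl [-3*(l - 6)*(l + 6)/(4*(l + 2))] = 3*(-2*l*(l + 2) + (l - 6)*(l + 6))/(4*(l + 2)^2)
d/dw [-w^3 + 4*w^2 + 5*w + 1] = -3*w^2 + 8*w + 5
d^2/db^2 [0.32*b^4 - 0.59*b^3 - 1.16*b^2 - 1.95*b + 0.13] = 3.84*b^2 - 3.54*b - 2.32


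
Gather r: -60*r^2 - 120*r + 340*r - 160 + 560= -60*r^2 + 220*r + 400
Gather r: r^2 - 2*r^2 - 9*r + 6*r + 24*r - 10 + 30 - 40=-r^2 + 21*r - 20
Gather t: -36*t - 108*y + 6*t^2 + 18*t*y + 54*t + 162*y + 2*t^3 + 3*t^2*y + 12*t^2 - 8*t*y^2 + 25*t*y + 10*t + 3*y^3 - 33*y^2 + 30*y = 2*t^3 + t^2*(3*y + 18) + t*(-8*y^2 + 43*y + 28) + 3*y^3 - 33*y^2 + 84*y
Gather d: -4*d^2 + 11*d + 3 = -4*d^2 + 11*d + 3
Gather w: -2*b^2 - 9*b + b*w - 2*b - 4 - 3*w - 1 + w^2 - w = -2*b^2 - 11*b + w^2 + w*(b - 4) - 5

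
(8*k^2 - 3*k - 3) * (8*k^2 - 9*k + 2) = 64*k^4 - 96*k^3 + 19*k^2 + 21*k - 6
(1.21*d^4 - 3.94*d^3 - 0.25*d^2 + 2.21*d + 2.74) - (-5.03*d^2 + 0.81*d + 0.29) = 1.21*d^4 - 3.94*d^3 + 4.78*d^2 + 1.4*d + 2.45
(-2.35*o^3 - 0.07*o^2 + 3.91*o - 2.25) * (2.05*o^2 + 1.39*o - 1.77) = -4.8175*o^5 - 3.41*o^4 + 12.0777*o^3 + 0.9463*o^2 - 10.0482*o + 3.9825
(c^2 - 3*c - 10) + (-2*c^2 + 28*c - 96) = -c^2 + 25*c - 106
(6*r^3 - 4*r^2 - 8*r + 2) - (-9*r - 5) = 6*r^3 - 4*r^2 + r + 7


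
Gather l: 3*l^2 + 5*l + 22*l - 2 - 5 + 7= 3*l^2 + 27*l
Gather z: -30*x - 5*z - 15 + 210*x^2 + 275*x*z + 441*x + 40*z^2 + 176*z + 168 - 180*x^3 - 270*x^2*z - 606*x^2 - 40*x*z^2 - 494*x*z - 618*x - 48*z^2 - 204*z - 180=-180*x^3 - 396*x^2 - 207*x + z^2*(-40*x - 8) + z*(-270*x^2 - 219*x - 33) - 27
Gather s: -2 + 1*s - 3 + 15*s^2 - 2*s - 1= 15*s^2 - s - 6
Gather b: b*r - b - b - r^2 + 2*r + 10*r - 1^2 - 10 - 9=b*(r - 2) - r^2 + 12*r - 20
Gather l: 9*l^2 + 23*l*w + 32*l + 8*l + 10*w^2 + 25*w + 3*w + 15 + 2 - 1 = 9*l^2 + l*(23*w + 40) + 10*w^2 + 28*w + 16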